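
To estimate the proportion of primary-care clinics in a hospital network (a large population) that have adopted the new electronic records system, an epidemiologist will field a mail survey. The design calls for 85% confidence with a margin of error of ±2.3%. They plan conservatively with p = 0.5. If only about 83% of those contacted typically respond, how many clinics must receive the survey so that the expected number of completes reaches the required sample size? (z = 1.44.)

Completed interviews needed: n₀ = 1.44² × 0.2500 / 0.023² ≈ 979.96 → 980.
At an 83% response rate, contacts needed = 980 / 0.83 ≈ 1180.72 → 1181.

1181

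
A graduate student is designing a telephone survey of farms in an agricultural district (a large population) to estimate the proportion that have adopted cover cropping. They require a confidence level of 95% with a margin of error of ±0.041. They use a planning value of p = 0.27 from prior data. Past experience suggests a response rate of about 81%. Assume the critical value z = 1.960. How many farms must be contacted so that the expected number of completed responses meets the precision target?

Completed interviews needed: n₀ = 1.960² × 0.1971 / 0.041² ≈ 450.43 → 451.
At an 81% response rate, contacts needed = 451 / 0.81 ≈ 556.79 → 557.

557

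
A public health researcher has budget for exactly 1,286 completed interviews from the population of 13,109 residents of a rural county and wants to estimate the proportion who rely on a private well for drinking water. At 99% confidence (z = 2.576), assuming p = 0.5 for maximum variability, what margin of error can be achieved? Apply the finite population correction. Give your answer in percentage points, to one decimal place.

Finite-population factor: (N−n)/(N−1) = (13109−1286)/(13109−1) = 0.9020.
SE(p̂) = √[p(1−p)/n · (N−n)/(N−1)] = √[0.2500/1286 × 0.9020] = 0.01324.
E = z × SE = 2.576 × 0.01324 = 0.03411 ≈ 3.4 percentage points.

3.4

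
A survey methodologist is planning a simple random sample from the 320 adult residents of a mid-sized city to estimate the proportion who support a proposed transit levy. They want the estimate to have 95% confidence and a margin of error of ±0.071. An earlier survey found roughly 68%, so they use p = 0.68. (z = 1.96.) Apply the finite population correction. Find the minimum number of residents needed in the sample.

Unadjusted: n₀ = 1.96² × 0.68 × 0.32 / 0.071² ≈ 165.83, so n₀ = 166.
Finite population correction with N = 320: n = n₀ / (1 + (n₀−1)/N) = 166 / (1 + 165/320) = 166 / 1.5156 ≈ 109.53.
Rounding up, n = 110.

110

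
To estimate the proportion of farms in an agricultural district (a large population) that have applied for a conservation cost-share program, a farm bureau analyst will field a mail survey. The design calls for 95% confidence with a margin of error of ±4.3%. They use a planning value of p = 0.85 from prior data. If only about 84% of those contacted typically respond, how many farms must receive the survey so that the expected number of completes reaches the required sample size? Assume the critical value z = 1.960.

316

Completed interviews needed: n₀ = 1.960² × 0.1275 / 0.043² ≈ 264.90 → 265.
At an 84% response rate, contacts needed = 265 / 0.84 ≈ 315.48 → 316.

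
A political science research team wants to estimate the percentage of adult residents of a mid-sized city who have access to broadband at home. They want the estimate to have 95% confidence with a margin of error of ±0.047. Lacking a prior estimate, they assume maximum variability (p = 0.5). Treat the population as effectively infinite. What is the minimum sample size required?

435

For 95% confidence, z = 1.960.
With p = 0.5, p(1−p) = 0.25.
n = z²·p(1−p)/E² = 1.960² × 0.2500 / 0.047² = 3.8416 × 0.2500 / 0.002209 ≈ 434.77.
Rounding up gives n = 435.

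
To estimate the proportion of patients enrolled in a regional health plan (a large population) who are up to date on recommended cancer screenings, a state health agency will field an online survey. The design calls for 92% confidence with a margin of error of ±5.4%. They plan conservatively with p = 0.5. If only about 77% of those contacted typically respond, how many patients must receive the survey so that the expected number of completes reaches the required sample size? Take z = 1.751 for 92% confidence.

Completed interviews needed: n₀ = 1.751² × 0.2500 / 0.054² ≈ 262.86 → 263.
At a 77% response rate, contacts needed = 263 / 0.77 ≈ 341.56 → 342.

342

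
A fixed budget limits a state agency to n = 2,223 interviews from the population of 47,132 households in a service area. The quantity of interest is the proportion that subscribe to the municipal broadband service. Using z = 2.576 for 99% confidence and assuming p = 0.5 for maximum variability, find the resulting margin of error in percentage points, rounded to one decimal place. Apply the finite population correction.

2.7

Finite-population factor: (N−n)/(N−1) = (47132−2223)/(47132−1) = 0.9529.
SE(p̂) = √[p(1−p)/n · (N−n)/(N−1)] = √[0.2500/2223 × 0.9529] = 0.01035.
E = z × SE = 2.576 × 0.01035 = 0.02667 ≈ 2.7 percentage points.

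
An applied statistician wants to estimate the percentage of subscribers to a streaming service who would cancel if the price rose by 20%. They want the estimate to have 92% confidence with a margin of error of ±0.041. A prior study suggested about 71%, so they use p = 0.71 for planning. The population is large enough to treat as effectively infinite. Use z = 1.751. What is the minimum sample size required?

376

With p = 0.71, p(1−p) = 0.2059.
n = z²·p(1−p)/E² = 1.751² × 0.2059 / 0.041² = 3.0660 × 0.2059 / 0.001681 ≈ 375.54.
Rounding up gives n = 376.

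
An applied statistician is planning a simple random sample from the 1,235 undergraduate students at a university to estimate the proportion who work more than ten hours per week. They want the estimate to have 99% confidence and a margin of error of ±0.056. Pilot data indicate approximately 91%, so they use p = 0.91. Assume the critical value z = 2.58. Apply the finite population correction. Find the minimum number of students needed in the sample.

Unadjusted: n₀ = 2.58² × 0.91 × 0.09 / 0.056² ≈ 173.84, so n₀ = 174.
Finite population correction with N = 1,235: n = n₀ / (1 + (n₀−1)/N) = 174 / (1 + 173/1235) = 174 / 1.1401 ≈ 152.62.
Rounding up, n = 153.

153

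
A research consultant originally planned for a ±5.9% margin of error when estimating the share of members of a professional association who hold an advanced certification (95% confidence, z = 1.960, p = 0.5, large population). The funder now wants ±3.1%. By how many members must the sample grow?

724

At ±5.9%: n = 1.960² × 0.2500 / 0.059² ≈ 275.90 → 276.
At ±3.1%: n = 1.960² × 0.2500 / 0.031² ≈ 999.38 → 1000.
Additional respondents: 1000 − 276 = 724.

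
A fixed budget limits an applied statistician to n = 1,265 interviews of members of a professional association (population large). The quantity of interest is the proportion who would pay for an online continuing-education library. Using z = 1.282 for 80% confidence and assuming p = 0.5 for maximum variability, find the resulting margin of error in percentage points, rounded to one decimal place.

SE(p̂) = √[p(1−p)/n] = √[0.2500/1265] = 0.01406.
E = z × SE = 1.282 × 0.01406 = 0.01802, or 1.8 percentage points.

1.8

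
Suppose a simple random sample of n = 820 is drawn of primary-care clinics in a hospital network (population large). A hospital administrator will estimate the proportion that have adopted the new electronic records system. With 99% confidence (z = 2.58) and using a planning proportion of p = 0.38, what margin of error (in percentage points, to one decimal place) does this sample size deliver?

SE(p̂) = √[p(1−p)/n] = √[0.2356/820] = 0.01695.
E = z × SE = 2.58 × 0.01695 = 0.04373, or 4.4 percentage points.

4.4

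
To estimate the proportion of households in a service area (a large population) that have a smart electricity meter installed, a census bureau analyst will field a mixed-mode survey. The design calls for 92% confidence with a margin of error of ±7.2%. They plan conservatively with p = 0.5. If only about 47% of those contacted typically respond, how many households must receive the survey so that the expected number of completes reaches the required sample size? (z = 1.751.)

315

Completed interviews needed: n₀ = 1.751² × 0.2500 / 0.072² ≈ 147.86 → 148.
At a 47% response rate, contacts needed = 148 / 0.47 ≈ 314.89 → 315.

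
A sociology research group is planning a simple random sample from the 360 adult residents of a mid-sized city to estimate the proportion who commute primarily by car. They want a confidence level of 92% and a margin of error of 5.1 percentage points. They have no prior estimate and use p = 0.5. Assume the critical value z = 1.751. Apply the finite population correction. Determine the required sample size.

163

Unadjusted: n₀ = 1.751² × 0.50 × 0.50 / 0.051² ≈ 294.69, so n₀ = 295.
Finite population correction with N = 360: n = n₀ / (1 + (n₀−1)/N) = 295 / (1 + 294/360) = 295 / 1.8167 ≈ 162.39.
Rounding up, n = 163.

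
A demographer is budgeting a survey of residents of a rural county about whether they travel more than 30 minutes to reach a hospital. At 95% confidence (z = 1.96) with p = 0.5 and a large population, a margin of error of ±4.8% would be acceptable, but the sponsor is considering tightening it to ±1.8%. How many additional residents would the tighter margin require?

At ±4.8%: n = 1.96² × 0.2500 / 0.048² ≈ 416.84 → 417.
At ±1.8%: n = 1.96² × 0.2500 / 0.018² ≈ 2964.20 → 2965.
Additional respondents: 2965 − 417 = 2548.

2548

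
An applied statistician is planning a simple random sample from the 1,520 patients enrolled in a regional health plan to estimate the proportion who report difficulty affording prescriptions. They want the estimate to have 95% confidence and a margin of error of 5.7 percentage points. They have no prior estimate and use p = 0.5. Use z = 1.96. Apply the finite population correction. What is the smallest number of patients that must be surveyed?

248

Unadjusted: n₀ = 1.96² × 0.50 × 0.50 / 0.057² ≈ 295.60, so n₀ = 296.
Finite population correction with N = 1,520: n = n₀ / (1 + (n₀−1)/N) = 296 / (1 + 295/1520) = 296 / 1.1941 ≈ 247.89.
Rounding up, n = 248.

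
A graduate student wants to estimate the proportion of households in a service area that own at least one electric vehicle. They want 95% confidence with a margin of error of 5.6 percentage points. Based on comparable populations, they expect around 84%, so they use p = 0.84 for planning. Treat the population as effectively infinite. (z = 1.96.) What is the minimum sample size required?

165

With p = 0.84, p(1−p) = 0.1344.
n = z²·p(1−p)/E² = 1.96² × 0.1344 / 0.056² = 3.8416 × 0.1344 / 0.003136 ≈ 164.64.
Rounding up gives n = 165.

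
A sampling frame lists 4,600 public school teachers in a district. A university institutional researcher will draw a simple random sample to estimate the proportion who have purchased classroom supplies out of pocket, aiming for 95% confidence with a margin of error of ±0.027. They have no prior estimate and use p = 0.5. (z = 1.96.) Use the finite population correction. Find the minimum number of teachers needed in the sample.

Unadjusted: n₀ = 1.96² × 0.50 × 0.50 / 0.027² ≈ 1317.42, so n₀ = 1318.
Finite population correction with N = 4,600: n = n₀ / (1 + (n₀−1)/N) = 1318 / (1 + 1317/4600) = 1318 / 1.2863 ≈ 1024.64.
Rounding up, n = 1025.

1025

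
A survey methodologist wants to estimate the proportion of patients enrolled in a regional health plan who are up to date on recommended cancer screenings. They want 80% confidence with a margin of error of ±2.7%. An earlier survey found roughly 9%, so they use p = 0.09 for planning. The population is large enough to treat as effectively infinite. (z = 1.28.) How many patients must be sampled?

With p = 0.09, p(1−p) = 0.0819.
n = z²·p(1−p)/E² = 1.28² × 0.0819 / 0.027² = 1.6384 × 0.0819 / 0.000729 ≈ 184.07.
Rounding up gives n = 185.

185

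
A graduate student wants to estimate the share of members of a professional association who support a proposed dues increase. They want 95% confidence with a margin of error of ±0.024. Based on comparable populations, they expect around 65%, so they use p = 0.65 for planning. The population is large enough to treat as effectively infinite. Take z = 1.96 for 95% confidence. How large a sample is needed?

1518

With p = 0.65, p(1−p) = 0.2275.
n = z²·p(1−p)/E² = 1.96² × 0.2275 / 0.024² = 3.8416 × 0.2275 / 0.000576 ≈ 1517.30.
Rounding up gives n = 1518.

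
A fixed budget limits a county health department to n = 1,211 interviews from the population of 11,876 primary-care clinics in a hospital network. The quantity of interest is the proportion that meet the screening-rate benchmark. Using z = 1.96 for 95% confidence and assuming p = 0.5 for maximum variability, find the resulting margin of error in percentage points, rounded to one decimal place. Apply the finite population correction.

Finite-population factor: (N−n)/(N−1) = (11876−1211)/(11876−1) = 0.8981.
SE(p̂) = √[p(1−p)/n · (N−n)/(N−1)] = √[0.2500/1211 × 0.8981] = 0.01362.
E = z × SE = 1.96 × 0.01362 = 0.02669 ≈ 2.7 percentage points.

2.7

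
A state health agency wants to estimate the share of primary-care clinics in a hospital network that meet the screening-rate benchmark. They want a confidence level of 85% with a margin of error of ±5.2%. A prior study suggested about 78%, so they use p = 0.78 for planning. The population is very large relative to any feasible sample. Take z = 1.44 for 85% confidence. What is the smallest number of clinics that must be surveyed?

132

With p = 0.78, p(1−p) = 0.1716.
n = z²·p(1−p)/E² = 1.44² × 0.1716 / 0.052² = 2.0736 × 0.1716 / 0.002704 ≈ 131.59.
Rounding up gives n = 132.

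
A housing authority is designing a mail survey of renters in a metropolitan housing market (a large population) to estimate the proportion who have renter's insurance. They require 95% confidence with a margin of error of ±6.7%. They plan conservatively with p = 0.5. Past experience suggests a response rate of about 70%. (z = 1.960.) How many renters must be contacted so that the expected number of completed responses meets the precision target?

306

Completed interviews needed: n₀ = 1.960² × 0.2500 / 0.067² ≈ 213.95 → 214.
At a 70% response rate, contacts needed = 214 / 0.70 ≈ 305.71 → 306.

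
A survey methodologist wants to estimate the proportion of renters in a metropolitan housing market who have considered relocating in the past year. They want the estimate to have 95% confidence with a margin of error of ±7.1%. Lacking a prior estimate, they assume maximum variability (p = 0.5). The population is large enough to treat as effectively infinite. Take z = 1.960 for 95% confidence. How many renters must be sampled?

191

With p = 0.5, p(1−p) = 0.25.
n = z²·p(1−p)/E² = 1.960² × 0.2500 / 0.071² = 3.8416 × 0.2500 / 0.005041 ≈ 190.52.
Rounding up gives n = 191.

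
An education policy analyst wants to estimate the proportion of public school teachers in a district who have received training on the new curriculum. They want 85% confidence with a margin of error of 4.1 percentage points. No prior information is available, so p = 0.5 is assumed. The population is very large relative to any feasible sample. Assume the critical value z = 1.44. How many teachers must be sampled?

With p = 0.5, p(1−p) = 0.25.
n = z²·p(1−p)/E² = 1.44² × 0.2500 / 0.041² = 2.0736 × 0.2500 / 0.001681 ≈ 308.39.
Rounding up gives n = 309.

309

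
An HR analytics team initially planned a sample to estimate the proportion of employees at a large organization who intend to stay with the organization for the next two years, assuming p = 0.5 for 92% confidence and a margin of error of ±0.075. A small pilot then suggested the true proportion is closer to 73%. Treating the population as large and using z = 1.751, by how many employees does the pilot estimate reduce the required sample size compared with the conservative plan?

29

Conservative (p = 0.5): n = 1.751² × 0.25 / 0.075² ≈ 136.27 → 137.
Using p = 0.73: p(1−p) = 0.1971, so n = 1.751² × 0.1971 / 0.075² ≈ 107.43 → 108.
Reduction: 137 − 108 = 29.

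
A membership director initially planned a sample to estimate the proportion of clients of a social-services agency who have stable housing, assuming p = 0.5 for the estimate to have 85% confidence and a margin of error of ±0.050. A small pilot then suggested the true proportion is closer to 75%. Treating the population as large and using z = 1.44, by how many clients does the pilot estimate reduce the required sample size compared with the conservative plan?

52

Conservative (p = 0.5): n = 1.44² × 0.25 / 0.050² ≈ 207.36 → 208.
Using p = 0.75: p(1−p) = 0.1875, so n = 1.44² × 0.1875 / 0.050² ≈ 155.52 → 156.
Reduction: 208 − 156 = 52.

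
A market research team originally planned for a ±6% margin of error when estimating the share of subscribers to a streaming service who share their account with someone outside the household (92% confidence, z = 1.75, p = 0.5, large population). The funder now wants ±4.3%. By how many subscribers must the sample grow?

202

At ±6%: n = 1.75² × 0.2500 / 0.060² ≈ 212.67 → 213.
At ±4.3%: n = 1.75² × 0.2500 / 0.043² ≈ 414.08 → 415.
Additional respondents: 415 − 213 = 202.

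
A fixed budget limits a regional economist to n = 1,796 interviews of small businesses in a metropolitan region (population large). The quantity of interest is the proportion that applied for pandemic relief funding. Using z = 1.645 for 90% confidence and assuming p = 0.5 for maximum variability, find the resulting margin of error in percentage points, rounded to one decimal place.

SE(p̂) = √[p(1−p)/n] = √[0.2500/1796] = 0.01180.
E = z × SE = 1.645 × 0.01180 = 0.01941, or 1.9 percentage points.

1.9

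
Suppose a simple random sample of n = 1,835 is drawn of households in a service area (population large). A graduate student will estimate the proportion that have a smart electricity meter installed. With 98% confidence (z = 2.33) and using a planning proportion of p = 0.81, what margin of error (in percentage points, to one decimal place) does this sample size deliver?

SE(p̂) = √[p(1−p)/n] = √[0.1539/1835] = 0.00916.
E = z × SE = 2.33 × 0.00916 = 0.02134, or 2.1 percentage points.

2.1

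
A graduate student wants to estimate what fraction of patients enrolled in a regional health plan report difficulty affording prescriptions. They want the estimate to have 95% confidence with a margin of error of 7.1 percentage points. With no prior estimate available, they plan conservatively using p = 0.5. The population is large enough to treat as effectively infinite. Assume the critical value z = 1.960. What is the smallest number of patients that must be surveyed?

With p = 0.5, p(1−p) = 0.25.
n = z²·p(1−p)/E² = 1.960² × 0.2500 / 0.071² = 3.8416 × 0.2500 / 0.005041 ≈ 190.52.
Rounding up gives n = 191.

191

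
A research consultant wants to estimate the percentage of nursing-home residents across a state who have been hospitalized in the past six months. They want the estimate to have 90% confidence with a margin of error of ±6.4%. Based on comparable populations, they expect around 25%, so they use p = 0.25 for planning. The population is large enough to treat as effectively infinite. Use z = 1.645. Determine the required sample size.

124

With p = 0.25, p(1−p) = 0.1875.
n = z²·p(1−p)/E² = 1.645² × 0.1875 / 0.064² = 2.7060 × 0.1875 / 0.004096 ≈ 123.87.
Rounding up gives n = 124.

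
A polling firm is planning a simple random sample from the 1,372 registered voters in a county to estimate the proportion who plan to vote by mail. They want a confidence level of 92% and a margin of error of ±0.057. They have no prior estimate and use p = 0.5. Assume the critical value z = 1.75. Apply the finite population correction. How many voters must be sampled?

202

Unadjusted: n₀ = 1.75² × 0.50 × 0.50 / 0.057² ≈ 235.65, so n₀ = 236.
Finite population correction with N = 1,372: n = n₀ / (1 + (n₀−1)/N) = 236 / (1 + 235/1372) = 236 / 1.1713 ≈ 201.49.
Rounding up, n = 202.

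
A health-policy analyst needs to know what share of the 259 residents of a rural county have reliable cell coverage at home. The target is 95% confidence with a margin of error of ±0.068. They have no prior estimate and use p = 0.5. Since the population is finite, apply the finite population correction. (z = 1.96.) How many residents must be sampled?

116

Unadjusted: n₀ = 1.96² × 0.50 × 0.50 / 0.068² ≈ 207.70, so n₀ = 208.
Finite population correction with N = 259: n = n₀ / (1 + (n₀−1)/N) = 208 / (1 + 207/259) = 208 / 1.7992 ≈ 115.61.
Rounding up, n = 116.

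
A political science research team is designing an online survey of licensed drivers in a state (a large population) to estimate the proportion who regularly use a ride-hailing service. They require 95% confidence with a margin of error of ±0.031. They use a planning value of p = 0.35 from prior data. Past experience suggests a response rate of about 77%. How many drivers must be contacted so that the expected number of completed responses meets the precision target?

For 95% confidence, z = 1.96.
Completed interviews needed: n₀ = 1.96² × 0.2275 / 0.031² ≈ 909.43 → 910.
At a 77% response rate, contacts needed = 910 / 0.77 ≈ 1181.82 → 1182.

1182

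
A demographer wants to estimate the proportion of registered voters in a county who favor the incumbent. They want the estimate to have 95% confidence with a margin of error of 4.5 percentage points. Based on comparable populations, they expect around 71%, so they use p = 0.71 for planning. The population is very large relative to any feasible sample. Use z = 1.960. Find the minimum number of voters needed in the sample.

391

With p = 0.71, p(1−p) = 0.2059.
n = z²·p(1−p)/E² = 1.960² × 0.2059 / 0.045² = 3.8416 × 0.2059 / 0.002025 ≈ 390.61.
Rounding up gives n = 391.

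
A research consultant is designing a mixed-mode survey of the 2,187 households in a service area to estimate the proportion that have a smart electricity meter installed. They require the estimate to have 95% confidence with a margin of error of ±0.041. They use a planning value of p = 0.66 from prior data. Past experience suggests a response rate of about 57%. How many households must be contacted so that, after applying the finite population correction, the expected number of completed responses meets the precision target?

730

For 95% confidence, z = 1.96.
Completed interviews needed (unadjusted): n₀ = 1.96² × 0.2244 / 0.041² ≈ 512.82 → 513.
FPC for N = 2,187: n = 513 / (1 + 512/2187) = 513 / 1.2341 ≈ 415.68 → 416.
At a 57% response rate, contacts needed = 416 / 0.57 ≈ 729.82 → 730.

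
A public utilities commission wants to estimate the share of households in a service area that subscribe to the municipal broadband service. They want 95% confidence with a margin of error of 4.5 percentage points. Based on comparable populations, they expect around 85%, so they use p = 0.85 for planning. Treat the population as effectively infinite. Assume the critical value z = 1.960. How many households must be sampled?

242

With p = 0.85, p(1−p) = 0.1275.
n = z²·p(1−p)/E² = 1.960² × 0.1275 / 0.045² = 3.8416 × 0.1275 / 0.002025 ≈ 241.88.
Rounding up gives n = 242.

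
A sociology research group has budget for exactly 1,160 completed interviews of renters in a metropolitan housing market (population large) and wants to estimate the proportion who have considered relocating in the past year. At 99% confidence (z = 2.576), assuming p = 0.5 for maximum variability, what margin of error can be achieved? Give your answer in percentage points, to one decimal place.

3.8

SE(p̂) = √[p(1−p)/n] = √[0.2500/1160] = 0.01468.
E = z × SE = 2.576 × 0.01468 = 0.03782, or 3.8 percentage points.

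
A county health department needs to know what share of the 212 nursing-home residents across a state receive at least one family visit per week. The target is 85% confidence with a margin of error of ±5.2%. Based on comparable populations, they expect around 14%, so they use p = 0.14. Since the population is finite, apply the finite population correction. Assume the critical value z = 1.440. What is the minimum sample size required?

Unadjusted: n₀ = 1.440² × 0.14 × 0.86 / 0.052² ≈ 92.33, so n₀ = 93.
Finite population correction with N = 212: n = n₀ / (1 + (n₀−1)/N) = 93 / (1 + 92/212) = 93 / 1.4340 ≈ 64.86.
Rounding up, n = 65.

65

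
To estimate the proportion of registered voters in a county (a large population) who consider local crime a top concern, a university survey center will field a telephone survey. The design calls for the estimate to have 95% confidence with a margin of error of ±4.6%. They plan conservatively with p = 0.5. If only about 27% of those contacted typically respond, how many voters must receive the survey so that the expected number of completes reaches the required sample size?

For 95% confidence, z = 1.960.
Completed interviews needed: n₀ = 1.960² × 0.2500 / 0.046² ≈ 453.88 → 454.
At a 27% response rate, contacts needed = 454 / 0.27 ≈ 1681.48 → 1682.

1682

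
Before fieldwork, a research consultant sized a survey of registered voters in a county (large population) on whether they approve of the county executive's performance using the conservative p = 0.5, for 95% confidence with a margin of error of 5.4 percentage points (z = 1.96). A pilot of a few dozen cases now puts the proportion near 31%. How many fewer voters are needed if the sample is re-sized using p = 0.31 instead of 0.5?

48

Conservative (p = 0.5): n = 1.96² × 0.25 / 0.054² ≈ 329.36 → 330.
Using p = 0.31: p(1−p) = 0.2139, so n = 1.96² × 0.2139 / 0.054² ≈ 281.80 → 282.
Reduction: 330 − 282 = 48.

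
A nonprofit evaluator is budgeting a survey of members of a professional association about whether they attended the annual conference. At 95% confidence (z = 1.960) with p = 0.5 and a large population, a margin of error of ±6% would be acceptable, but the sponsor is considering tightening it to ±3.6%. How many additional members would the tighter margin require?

475

At ±6%: n = 1.960² × 0.2500 / 0.060² ≈ 266.78 → 267.
At ±3.6%: n = 1.960² × 0.2500 / 0.036² ≈ 741.05 → 742.
Additional respondents: 742 − 267 = 475.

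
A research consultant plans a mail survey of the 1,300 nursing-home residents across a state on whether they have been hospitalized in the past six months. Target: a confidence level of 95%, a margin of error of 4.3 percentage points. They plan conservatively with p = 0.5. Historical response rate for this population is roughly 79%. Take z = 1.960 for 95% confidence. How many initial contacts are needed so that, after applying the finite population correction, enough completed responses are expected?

Completed interviews needed (unadjusted): n₀ = 1.960² × 0.2500 / 0.043² ≈ 519.42 → 520.
FPC for N = 1,300: n = 520 / (1 + 519/1300) = 520 / 1.3992 ≈ 371.63 → 372.
At a 79% response rate, contacts needed = 372 / 0.79 ≈ 470.89 → 471.

471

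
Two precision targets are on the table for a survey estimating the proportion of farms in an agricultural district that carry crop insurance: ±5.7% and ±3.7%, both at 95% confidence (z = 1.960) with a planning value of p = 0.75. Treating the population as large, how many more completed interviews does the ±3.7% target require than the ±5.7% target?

305

At ±5.7%: n = 1.960² × 0.1875 / 0.057² ≈ 221.70 → 222.
At ±3.7%: n = 1.960² × 0.1875 / 0.037² ≈ 526.15 → 527.
Additional respondents: 527 − 222 = 305.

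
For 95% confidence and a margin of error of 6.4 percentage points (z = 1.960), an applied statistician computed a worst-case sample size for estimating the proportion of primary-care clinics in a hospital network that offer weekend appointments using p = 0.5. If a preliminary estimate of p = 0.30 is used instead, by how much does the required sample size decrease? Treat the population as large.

38

Conservative (p = 0.5): n = 1.960² × 0.25 / 0.064² ≈ 234.47 → 235.
Using p = 0.30: p(1−p) = 0.2100, so n = 1.960² × 0.2100 / 0.064² ≈ 196.96 → 197.
Reduction: 235 − 197 = 38.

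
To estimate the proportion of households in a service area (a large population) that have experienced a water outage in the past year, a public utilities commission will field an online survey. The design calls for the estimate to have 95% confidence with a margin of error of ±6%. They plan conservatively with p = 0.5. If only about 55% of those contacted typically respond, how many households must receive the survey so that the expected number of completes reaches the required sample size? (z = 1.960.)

486

Completed interviews needed: n₀ = 1.960² × 0.2500 / 0.060² ≈ 266.78 → 267.
At a 55% response rate, contacts needed = 267 / 0.55 ≈ 485.45 → 486.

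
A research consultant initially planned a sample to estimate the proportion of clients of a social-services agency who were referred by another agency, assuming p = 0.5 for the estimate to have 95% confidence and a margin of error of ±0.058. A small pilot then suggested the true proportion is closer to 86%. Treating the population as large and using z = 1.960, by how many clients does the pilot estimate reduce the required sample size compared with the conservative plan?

148

Conservative (p = 0.5): n = 1.960² × 0.25 / 0.058² ≈ 285.49 → 286.
Using p = 0.86: p(1−p) = 0.1204, so n = 1.960² × 0.1204 / 0.058² ≈ 137.49 → 138.
Reduction: 286 − 138 = 148.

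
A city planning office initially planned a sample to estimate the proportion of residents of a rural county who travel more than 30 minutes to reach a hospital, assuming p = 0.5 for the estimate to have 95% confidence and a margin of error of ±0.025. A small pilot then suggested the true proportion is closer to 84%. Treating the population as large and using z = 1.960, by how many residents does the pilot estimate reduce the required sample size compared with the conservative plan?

Conservative (p = 0.5): n = 1.960² × 0.25 / 0.025² ≈ 1536.64 → 1537.
Using p = 0.84: p(1−p) = 0.1344, so n = 1.960² × 0.1344 / 0.025² ≈ 826.10 → 827.
Reduction: 1537 − 827 = 710.

710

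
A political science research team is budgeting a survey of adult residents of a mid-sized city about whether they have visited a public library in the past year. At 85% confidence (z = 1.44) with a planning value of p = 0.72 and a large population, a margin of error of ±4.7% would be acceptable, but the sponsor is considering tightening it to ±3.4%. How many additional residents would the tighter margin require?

At ±4.7%: n = 1.44² × 0.2016 / 0.047² ≈ 189.24 → 190.
At ±3.4%: n = 1.44² × 0.2016 / 0.034² ≈ 361.62 → 362.
Additional respondents: 362 − 190 = 172.

172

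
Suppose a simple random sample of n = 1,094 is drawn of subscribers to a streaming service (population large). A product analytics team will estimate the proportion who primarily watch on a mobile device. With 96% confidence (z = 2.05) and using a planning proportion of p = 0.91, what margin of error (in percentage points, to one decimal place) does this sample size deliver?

SE(p̂) = √[p(1−p)/n] = √[0.0819/1094] = 0.00865.
E = z × SE = 2.05 × 0.00865 = 0.01774, or 1.8 percentage points.

1.8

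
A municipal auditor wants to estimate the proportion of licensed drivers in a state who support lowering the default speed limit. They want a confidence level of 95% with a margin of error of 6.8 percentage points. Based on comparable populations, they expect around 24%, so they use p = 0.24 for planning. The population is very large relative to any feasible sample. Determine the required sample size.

For 95% confidence, z = 1.96.
With p = 0.24, p(1−p) = 0.1824.
n = z²·p(1−p)/E² = 1.96² × 0.1824 / 0.068² = 3.8416 × 0.1824 / 0.004624 ≈ 151.54.
Rounding up gives n = 152.

152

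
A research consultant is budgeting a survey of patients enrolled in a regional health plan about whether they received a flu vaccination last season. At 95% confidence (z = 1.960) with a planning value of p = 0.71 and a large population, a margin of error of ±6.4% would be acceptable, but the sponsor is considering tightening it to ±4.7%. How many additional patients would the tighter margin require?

At ±6.4%: n = 1.960² × 0.2059 / 0.064² ≈ 193.11 → 194.
At ±4.7%: n = 1.960² × 0.2059 / 0.047² ≈ 358.07 → 359.
Additional respondents: 359 − 194 = 165.

165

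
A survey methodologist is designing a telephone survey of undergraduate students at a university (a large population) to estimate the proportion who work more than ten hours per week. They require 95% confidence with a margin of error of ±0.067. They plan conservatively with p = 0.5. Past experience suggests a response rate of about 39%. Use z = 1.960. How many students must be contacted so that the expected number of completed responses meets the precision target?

Completed interviews needed: n₀ = 1.960² × 0.2500 / 0.067² ≈ 213.95 → 214.
At a 39% response rate, contacts needed = 214 / 0.39 ≈ 548.72 → 549.

549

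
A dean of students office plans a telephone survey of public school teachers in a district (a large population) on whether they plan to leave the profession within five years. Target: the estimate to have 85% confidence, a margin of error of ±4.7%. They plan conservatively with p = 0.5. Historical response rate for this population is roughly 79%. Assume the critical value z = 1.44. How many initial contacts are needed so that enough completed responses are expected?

Completed interviews needed: n₀ = 1.44² × 0.2500 / 0.047² ≈ 234.68 → 235.
At a 79% response rate, contacts needed = 235 / 0.79 ≈ 297.47 → 298.

298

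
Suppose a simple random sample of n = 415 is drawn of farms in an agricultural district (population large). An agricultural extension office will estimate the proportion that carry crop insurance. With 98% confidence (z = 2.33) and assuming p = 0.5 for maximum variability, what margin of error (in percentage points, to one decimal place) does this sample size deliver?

SE(p̂) = √[p(1−p)/n] = √[0.2500/415] = 0.02454.
E = z × SE = 2.33 × 0.02454 = 0.05719, or 5.7 percentage points.

5.7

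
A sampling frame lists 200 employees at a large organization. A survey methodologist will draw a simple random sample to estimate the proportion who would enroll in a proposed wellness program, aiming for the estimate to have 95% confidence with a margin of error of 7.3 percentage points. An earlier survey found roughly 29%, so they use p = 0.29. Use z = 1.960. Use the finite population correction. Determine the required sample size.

86

Unadjusted: n₀ = 1.960² × 0.29 × 0.71 / 0.073² ≈ 148.43, so n₀ = 149.
Finite population correction with N = 200: n = n₀ / (1 + (n₀−1)/N) = 149 / (1 + 148/200) = 149 / 1.7400 ≈ 85.63.
Rounding up, n = 86.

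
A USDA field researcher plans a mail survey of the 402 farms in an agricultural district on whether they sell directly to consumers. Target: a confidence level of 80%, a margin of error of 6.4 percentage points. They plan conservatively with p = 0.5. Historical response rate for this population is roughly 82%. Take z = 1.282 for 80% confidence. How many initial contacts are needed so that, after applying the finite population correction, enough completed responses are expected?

99

Completed interviews needed (unadjusted): n₀ = 1.282² × 0.2500 / 0.064² ≈ 100.31 → 101.
FPC for N = 402: n = 101 / (1 + 100/402) = 101 / 1.2488 ≈ 80.88 → 81.
At an 82% response rate, contacts needed = 81 / 0.82 ≈ 98.78 → 99.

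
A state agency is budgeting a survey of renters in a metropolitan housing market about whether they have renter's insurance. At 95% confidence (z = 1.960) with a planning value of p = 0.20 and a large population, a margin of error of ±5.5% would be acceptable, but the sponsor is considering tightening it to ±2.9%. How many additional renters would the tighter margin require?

527

At ±5.5%: n = 1.960² × 0.1600 / 0.055² ≈ 203.19 → 204.
At ±2.9%: n = 1.960² × 0.1600 / 0.029² ≈ 730.86 → 731.
Additional respondents: 731 − 204 = 527.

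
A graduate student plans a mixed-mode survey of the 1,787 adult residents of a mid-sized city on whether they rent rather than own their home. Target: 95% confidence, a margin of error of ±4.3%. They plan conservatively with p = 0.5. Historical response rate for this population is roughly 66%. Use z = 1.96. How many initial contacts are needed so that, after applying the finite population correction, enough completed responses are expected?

Completed interviews needed (unadjusted): n₀ = 1.96² × 0.2500 / 0.043² ≈ 519.42 → 520.
FPC for N = 1,787: n = 520 / (1 + 519/1787) = 520 / 1.2904 ≈ 402.97 → 403.
At a 66% response rate, contacts needed = 403 / 0.66 ≈ 610.61 → 611.

611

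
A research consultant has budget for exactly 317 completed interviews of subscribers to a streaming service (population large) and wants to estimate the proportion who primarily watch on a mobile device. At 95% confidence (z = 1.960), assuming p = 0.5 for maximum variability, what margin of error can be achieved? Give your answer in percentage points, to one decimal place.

SE(p̂) = √[p(1−p)/n] = √[0.2500/317] = 0.02808.
E = z × SE = 1.960 × 0.02808 = 0.05504, or 5.5 percentage points.

5.5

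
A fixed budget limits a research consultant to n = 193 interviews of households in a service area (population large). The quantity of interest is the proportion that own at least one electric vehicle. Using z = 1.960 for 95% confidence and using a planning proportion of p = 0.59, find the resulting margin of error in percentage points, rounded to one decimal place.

6.9

SE(p̂) = √[p(1−p)/n] = √[0.2419/193] = 0.03540.
E = z × SE = 1.960 × 0.03540 = 0.06939, or 6.9 percentage points.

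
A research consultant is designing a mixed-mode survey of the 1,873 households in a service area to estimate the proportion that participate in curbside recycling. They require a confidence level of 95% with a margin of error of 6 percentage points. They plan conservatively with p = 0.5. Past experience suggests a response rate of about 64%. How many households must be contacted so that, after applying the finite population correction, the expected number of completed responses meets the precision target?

366

For 95% confidence, z = 1.960.
Completed interviews needed (unadjusted): n₀ = 1.960² × 0.2500 / 0.060² ≈ 266.78 → 267.
FPC for N = 1,873: n = 267 / (1 + 266/1873) = 267 / 1.1420 ≈ 233.80 → 234.
At a 64% response rate, contacts needed = 234 / 0.64 ≈ 365.62 → 366.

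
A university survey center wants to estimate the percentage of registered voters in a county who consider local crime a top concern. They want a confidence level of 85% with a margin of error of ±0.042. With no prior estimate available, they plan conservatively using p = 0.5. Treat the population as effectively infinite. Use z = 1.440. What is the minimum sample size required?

With p = 0.5, p(1−p) = 0.25.
n = z²·p(1−p)/E² = 1.440² × 0.2500 / 0.042² = 2.0736 × 0.2500 / 0.001764 ≈ 293.88.
Rounding up gives n = 294.

294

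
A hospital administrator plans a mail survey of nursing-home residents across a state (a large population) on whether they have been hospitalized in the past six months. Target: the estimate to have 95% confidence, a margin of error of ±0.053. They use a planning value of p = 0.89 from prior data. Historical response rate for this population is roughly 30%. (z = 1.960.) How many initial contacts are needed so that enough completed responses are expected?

447

Completed interviews needed: n₀ = 1.960² × 0.0979 / 0.053² ≈ 133.89 → 134.
At a 30% response rate, contacts needed = 134 / 0.30 ≈ 446.67 → 447.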